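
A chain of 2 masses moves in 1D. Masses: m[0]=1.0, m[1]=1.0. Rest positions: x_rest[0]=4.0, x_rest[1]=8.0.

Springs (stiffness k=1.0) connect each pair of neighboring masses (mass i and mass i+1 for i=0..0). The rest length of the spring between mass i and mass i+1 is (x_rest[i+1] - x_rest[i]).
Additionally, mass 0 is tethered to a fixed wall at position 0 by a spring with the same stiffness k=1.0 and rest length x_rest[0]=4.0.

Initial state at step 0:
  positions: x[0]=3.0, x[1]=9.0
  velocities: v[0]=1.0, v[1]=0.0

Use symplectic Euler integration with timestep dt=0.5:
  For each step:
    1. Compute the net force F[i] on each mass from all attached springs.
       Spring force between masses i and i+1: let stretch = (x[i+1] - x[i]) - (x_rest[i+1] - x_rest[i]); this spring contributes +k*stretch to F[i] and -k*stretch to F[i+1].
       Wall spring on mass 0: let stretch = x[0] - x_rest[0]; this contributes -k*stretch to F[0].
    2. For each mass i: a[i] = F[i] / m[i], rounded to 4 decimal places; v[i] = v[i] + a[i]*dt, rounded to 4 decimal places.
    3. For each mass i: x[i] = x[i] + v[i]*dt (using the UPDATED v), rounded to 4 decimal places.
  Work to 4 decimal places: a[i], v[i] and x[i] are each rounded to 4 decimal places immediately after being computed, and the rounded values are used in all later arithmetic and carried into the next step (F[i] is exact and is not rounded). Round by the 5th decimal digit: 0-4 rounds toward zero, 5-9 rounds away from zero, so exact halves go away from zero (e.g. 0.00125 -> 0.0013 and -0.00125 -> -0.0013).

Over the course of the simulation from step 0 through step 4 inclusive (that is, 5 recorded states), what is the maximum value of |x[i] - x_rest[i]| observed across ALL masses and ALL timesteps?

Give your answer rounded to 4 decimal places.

Answer: 1.9844

Derivation:
Step 0: x=[3.0000 9.0000] v=[1.0000 0.0000]
Step 1: x=[4.2500 8.5000] v=[2.5000 -1.0000]
Step 2: x=[5.5000 7.9375] v=[2.5000 -1.1250]
Step 3: x=[5.9844 7.7656] v=[0.9688 -0.3438]
Step 4: x=[5.4180 8.1484] v=[-1.1328 0.7656]
Max displacement = 1.9844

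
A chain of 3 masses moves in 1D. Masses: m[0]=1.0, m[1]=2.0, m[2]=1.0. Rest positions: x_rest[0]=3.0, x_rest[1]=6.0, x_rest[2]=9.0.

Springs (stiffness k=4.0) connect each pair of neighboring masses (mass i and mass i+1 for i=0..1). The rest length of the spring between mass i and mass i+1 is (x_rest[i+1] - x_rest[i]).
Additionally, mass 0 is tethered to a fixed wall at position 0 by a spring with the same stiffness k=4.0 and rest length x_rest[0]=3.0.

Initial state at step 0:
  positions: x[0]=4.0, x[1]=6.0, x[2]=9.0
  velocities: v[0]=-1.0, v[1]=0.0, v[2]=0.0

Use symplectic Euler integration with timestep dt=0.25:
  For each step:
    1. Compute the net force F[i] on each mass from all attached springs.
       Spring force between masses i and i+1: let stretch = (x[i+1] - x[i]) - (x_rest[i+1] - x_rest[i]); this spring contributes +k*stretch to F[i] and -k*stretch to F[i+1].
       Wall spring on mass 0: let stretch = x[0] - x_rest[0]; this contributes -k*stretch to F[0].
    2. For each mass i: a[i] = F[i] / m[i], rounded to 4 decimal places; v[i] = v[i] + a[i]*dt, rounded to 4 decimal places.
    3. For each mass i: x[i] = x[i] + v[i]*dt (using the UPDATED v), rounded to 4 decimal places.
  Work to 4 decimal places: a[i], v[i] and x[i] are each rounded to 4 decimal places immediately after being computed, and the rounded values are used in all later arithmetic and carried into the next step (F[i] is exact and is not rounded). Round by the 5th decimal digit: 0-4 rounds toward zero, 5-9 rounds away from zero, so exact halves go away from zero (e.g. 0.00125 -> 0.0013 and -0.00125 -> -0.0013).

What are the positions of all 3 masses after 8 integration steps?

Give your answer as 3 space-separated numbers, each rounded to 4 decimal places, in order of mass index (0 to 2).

Step 0: x=[4.0000 6.0000 9.0000] v=[-1.0000 0.0000 0.0000]
Step 1: x=[3.2500 6.1250 9.0000] v=[-3.0000 0.5000 0.0000]
Step 2: x=[2.4063 6.2500 9.0313] v=[-3.3750 0.5000 0.1250]
Step 3: x=[1.9219 6.2422 9.1172] v=[-1.9376 -0.0312 0.3437]
Step 4: x=[2.0371 6.0537 9.2344] v=[0.4608 -0.7539 0.4687]
Step 5: x=[2.6472 5.7607 9.3064] v=[2.4403 -1.1719 0.2880]
Step 6: x=[3.3739 5.5218 9.2420] v=[2.9066 -0.9558 -0.2577]
Step 7: x=[3.7941 5.4794 8.9975] v=[1.6806 -0.1697 -0.9779]
Step 8: x=[3.6871 5.6661 8.6235] v=[-0.4282 0.7467 -1.4960]

Answer: 3.6871 5.6661 8.6235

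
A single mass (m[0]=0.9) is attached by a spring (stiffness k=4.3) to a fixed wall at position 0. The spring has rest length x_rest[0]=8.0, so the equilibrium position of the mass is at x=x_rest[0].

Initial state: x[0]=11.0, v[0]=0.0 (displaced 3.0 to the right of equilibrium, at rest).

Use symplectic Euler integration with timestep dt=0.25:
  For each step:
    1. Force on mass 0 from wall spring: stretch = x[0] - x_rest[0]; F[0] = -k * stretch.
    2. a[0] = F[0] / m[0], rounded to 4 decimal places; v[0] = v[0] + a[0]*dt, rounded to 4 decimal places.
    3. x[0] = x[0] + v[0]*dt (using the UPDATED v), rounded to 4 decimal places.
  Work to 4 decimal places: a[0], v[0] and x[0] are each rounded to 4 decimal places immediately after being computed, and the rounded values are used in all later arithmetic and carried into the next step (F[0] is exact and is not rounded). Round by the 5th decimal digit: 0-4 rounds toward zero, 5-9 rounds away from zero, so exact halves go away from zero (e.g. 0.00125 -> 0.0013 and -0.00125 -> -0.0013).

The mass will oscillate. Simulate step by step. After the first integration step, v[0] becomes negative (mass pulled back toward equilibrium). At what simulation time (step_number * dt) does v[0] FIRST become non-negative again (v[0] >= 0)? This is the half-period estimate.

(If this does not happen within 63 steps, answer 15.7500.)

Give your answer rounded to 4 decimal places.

Step 0: x=[11.0000] v=[0.0000]
Step 1: x=[10.1042] v=[-3.5833]
Step 2: x=[8.5800] v=[-6.0967]
Step 3: x=[6.8826] v=[-6.7895]
Step 4: x=[5.5189] v=[-5.4548]
Step 5: x=[4.8961] v=[-2.4913]
Step 6: x=[5.2001] v=[1.2161]
First v>=0 after going negative at step 6, time=1.5000

Answer: 1.5000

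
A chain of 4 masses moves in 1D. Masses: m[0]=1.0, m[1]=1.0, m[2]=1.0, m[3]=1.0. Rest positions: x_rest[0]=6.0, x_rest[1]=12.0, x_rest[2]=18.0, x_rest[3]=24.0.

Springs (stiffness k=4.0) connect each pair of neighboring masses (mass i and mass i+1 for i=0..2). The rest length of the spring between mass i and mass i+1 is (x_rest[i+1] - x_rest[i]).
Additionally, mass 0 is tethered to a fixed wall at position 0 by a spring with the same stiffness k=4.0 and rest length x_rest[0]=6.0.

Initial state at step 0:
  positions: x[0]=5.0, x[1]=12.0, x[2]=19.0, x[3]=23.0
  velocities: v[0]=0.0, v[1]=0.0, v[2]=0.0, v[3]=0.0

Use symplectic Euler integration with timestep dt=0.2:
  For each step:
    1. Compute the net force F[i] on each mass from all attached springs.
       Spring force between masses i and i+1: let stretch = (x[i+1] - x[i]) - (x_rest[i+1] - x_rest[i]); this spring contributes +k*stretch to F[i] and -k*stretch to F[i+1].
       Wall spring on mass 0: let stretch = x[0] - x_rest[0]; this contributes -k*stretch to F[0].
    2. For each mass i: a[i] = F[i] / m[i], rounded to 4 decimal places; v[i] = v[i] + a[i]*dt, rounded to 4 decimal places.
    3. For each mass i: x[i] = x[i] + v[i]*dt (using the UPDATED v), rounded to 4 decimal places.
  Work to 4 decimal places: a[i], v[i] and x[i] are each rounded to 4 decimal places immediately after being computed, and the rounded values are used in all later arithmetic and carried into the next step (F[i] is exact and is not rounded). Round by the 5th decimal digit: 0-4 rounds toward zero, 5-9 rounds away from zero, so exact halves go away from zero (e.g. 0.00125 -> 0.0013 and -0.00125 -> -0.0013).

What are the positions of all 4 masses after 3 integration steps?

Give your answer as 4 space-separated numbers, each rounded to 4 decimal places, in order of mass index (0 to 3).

Step 0: x=[5.0000 12.0000 19.0000 23.0000] v=[0.0000 0.0000 0.0000 0.0000]
Step 1: x=[5.3200 12.0000 18.5200 23.3200] v=[1.6000 0.0000 -2.4000 1.6000]
Step 2: x=[5.8576 11.9744 17.7648 23.8320] v=[2.6880 -0.1280 -3.7760 2.5600]
Step 3: x=[6.4367 11.8966 17.0539 24.3332] v=[2.8954 -0.3891 -3.5546 2.5062]

Answer: 6.4367 11.8966 17.0539 24.3332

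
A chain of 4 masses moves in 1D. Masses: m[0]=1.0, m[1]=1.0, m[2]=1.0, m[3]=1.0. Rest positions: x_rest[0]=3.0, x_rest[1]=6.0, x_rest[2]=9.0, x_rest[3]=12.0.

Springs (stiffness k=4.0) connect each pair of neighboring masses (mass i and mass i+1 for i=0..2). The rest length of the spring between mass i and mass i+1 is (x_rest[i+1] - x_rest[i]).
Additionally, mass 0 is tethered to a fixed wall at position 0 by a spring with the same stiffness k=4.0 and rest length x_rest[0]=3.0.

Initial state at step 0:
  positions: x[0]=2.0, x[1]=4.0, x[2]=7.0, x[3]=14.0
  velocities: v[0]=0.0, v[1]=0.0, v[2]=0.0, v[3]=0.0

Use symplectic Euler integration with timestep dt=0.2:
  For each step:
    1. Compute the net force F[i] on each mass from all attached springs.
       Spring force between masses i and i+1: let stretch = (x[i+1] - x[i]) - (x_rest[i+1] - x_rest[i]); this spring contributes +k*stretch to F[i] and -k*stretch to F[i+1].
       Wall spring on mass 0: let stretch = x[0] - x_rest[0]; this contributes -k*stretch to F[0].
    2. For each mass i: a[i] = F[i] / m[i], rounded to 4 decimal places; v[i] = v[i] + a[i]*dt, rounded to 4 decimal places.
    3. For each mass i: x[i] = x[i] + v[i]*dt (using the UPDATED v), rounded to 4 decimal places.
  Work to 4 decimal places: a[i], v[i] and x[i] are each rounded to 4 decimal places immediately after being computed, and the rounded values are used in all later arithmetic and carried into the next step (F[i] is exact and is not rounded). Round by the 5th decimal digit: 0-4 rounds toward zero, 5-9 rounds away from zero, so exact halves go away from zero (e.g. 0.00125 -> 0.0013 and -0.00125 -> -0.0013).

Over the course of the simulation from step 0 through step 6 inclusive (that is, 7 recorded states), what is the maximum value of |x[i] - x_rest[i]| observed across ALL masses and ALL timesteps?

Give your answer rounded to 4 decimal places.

Step 0: x=[2.0000 4.0000 7.0000 14.0000] v=[0.0000 0.0000 0.0000 0.0000]
Step 1: x=[2.0000 4.1600 7.6400 13.3600] v=[0.0000 0.8000 3.2000 -3.2000]
Step 2: x=[2.0256 4.5312 8.6384 12.2848] v=[0.1280 1.8560 4.9920 -5.3760]
Step 3: x=[2.1280 5.1587 9.5631 11.1062] v=[0.5120 3.1373 4.6234 -5.8931]
Step 4: x=[2.3748 6.0060 10.0300 10.1607] v=[1.2342 4.2363 2.3344 -4.7276]
Step 5: x=[2.8227 6.9161 9.8740 9.6743] v=[2.2393 4.5505 -0.7802 -2.4322]
Step 6: x=[3.4739 7.6445 9.2127 9.6998] v=[3.2559 3.6421 -3.3063 0.1276]
Max displacement = 2.3257

Answer: 2.3257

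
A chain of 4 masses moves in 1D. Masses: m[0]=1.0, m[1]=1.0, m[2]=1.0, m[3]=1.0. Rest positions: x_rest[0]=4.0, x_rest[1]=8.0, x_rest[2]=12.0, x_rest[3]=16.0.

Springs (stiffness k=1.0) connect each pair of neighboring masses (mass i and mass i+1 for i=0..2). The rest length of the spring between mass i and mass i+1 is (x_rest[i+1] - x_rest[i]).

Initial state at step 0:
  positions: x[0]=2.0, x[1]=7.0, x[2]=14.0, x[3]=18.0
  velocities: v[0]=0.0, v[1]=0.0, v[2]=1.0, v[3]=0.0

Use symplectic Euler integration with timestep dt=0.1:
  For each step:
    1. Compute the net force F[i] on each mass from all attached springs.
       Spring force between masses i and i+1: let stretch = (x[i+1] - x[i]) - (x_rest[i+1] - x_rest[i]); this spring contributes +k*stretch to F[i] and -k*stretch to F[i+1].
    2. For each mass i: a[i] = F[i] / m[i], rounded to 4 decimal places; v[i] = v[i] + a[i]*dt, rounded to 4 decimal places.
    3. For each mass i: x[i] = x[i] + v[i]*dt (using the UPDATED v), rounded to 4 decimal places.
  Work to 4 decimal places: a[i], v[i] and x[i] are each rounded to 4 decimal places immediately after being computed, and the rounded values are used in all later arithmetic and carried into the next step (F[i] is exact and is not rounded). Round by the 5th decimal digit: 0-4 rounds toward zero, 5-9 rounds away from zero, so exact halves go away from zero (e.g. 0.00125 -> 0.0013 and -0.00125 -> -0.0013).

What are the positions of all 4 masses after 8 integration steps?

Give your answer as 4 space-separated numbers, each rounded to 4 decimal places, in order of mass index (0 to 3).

Step 0: x=[2.0000 7.0000 14.0000 18.0000] v=[0.0000 0.0000 1.0000 0.0000]
Step 1: x=[2.0100 7.0200 14.0700 18.0000] v=[0.1000 0.2000 0.7000 0.0000]
Step 2: x=[2.0301 7.0604 14.1088 18.0007] v=[0.2010 0.4040 0.3880 0.0070]
Step 3: x=[2.0605 7.1210 14.1160 18.0025] v=[0.3040 0.6058 0.0724 0.0178]
Step 4: x=[2.1015 7.2009 14.0922 18.0054] v=[0.4101 0.7993 -0.2385 0.0292]
Step 5: x=[2.1535 7.2988 14.0386 18.0092] v=[0.5200 0.9785 -0.5363 0.0379]
Step 6: x=[2.2170 7.4126 13.9573 18.0133] v=[0.6345 1.1380 -0.8132 0.0408]
Step 7: x=[2.2924 7.5399 13.8511 18.0168] v=[0.7541 1.2729 -1.0621 0.0352]
Step 8: x=[2.3803 7.6778 13.7234 18.0187] v=[0.8789 1.3793 -1.2767 0.0186]

Answer: 2.3803 7.6778 13.7234 18.0187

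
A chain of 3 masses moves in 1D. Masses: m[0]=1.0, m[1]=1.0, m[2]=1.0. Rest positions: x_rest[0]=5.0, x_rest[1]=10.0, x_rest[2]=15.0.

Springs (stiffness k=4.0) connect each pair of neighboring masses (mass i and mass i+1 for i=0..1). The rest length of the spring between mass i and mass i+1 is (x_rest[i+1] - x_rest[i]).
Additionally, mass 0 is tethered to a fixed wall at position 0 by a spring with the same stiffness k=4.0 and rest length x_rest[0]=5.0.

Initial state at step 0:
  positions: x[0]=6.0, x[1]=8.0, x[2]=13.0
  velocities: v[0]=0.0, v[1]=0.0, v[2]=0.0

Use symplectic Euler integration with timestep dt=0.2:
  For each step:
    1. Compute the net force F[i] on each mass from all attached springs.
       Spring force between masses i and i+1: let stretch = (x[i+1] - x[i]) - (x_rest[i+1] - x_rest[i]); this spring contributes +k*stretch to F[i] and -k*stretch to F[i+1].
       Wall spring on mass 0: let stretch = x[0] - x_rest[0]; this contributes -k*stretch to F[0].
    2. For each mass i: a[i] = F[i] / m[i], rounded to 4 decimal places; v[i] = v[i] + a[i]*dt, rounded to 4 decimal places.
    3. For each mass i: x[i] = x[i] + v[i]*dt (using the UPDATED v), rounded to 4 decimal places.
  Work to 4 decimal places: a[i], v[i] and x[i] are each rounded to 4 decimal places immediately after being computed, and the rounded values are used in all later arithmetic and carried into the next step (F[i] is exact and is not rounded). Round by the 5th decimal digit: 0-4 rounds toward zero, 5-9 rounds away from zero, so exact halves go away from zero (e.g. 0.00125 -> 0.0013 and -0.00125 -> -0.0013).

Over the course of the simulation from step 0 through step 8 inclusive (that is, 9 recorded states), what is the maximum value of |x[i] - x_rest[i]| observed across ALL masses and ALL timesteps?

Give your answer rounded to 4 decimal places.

Answer: 2.0293

Derivation:
Step 0: x=[6.0000 8.0000 13.0000] v=[0.0000 0.0000 0.0000]
Step 1: x=[5.3600 8.4800 13.0000] v=[-3.2000 2.4000 0.0000]
Step 2: x=[4.3616 9.1840 13.0768] v=[-4.9920 3.5200 0.3840]
Step 3: x=[3.4369 9.7393 13.3308] v=[-4.6234 2.7763 1.2698]
Step 4: x=[2.9707 9.8608 13.8101] v=[-2.3310 0.6076 2.3966]
Step 5: x=[3.1316 9.5118 14.4575] v=[0.8045 -1.7450 3.2372]
Step 6: x=[3.8123 8.9333 15.1136] v=[3.4034 -2.8926 3.2806]
Step 7: x=[4.7024 8.5243 15.5809] v=[4.4504 -2.0452 2.3364]
Step 8: x=[5.4516 8.6328 15.7191] v=[3.7460 0.5426 0.6911]
Max displacement = 2.0293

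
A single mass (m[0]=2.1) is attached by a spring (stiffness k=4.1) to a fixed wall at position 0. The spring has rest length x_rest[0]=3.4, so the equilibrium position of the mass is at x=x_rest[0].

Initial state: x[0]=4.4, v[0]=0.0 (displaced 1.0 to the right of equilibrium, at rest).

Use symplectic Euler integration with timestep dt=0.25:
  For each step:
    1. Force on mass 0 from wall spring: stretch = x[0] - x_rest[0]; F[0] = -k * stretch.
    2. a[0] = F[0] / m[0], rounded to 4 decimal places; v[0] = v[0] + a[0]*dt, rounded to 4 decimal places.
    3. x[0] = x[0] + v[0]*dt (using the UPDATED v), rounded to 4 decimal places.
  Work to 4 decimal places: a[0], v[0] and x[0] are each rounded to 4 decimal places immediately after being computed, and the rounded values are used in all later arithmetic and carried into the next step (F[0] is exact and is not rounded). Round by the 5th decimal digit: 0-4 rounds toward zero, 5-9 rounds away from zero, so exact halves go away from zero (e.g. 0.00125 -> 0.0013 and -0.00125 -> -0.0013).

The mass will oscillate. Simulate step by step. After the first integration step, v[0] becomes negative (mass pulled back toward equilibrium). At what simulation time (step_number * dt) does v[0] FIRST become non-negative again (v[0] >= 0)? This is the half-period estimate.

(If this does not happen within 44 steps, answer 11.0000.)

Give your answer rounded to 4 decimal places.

Answer: 2.2500

Derivation:
Step 0: x=[4.4000] v=[0.0000]
Step 1: x=[4.2780] v=[-0.4881]
Step 2: x=[4.0488] v=[-0.9167]
Step 3: x=[3.7405] v=[-1.2334]
Step 4: x=[3.3906] v=[-1.3996]
Step 5: x=[3.0419] v=[-1.3950]
Step 6: x=[2.7369] v=[-1.2202]
Step 7: x=[2.5128] v=[-0.8966]
Step 8: x=[2.3969] v=[-0.4636]
Step 9: x=[2.4034] v=[0.0260]
First v>=0 after going negative at step 9, time=2.2500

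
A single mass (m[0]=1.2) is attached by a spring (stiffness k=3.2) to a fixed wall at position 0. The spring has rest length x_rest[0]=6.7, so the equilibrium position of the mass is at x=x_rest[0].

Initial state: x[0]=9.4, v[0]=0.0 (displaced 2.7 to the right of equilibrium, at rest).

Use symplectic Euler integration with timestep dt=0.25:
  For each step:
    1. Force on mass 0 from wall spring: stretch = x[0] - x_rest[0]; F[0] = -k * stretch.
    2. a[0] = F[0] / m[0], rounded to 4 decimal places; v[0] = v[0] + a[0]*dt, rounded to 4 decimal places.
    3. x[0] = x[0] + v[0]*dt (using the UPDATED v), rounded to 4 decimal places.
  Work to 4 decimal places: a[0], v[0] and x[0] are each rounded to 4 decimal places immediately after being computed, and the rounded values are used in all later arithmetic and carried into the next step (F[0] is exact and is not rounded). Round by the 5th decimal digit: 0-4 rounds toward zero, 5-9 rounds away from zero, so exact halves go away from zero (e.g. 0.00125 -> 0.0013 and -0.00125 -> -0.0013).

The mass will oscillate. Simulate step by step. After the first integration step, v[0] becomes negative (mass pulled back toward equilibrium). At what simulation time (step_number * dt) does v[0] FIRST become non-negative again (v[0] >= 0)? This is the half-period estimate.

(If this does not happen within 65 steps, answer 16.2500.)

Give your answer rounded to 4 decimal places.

Step 0: x=[9.4000] v=[0.0000]
Step 1: x=[8.9500] v=[-1.8000]
Step 2: x=[8.1250] v=[-3.3000]
Step 3: x=[7.0625] v=[-4.2500]
Step 4: x=[5.9396] v=[-4.4917]
Step 5: x=[4.9434] v=[-3.9848]
Step 6: x=[4.2400] v=[-2.8137]
Step 7: x=[3.9466] v=[-1.1737]
Step 8: x=[4.1121] v=[0.6619]
First v>=0 after going negative at step 8, time=2.0000

Answer: 2.0000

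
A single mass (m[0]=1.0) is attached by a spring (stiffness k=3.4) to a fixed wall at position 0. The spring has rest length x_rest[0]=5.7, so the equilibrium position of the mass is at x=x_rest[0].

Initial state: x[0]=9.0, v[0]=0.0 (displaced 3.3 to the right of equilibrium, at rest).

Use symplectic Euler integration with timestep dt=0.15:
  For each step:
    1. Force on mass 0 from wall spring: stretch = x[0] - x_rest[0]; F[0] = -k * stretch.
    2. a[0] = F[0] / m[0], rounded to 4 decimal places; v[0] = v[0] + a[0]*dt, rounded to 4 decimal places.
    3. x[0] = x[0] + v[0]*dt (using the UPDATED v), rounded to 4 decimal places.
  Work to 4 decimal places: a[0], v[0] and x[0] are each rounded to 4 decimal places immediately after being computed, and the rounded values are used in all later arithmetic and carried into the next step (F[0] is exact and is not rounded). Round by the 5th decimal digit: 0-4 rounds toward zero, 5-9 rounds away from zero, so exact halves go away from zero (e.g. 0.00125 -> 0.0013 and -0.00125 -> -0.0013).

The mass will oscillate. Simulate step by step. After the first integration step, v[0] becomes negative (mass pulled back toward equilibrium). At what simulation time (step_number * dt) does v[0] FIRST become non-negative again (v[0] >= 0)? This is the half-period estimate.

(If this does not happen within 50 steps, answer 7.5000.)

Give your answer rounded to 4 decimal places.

Answer: 1.8000

Derivation:
Step 0: x=[9.0000] v=[0.0000]
Step 1: x=[8.7476] v=[-1.6830]
Step 2: x=[8.2620] v=[-3.2373]
Step 3: x=[7.5804] v=[-4.5439]
Step 4: x=[6.7550] v=[-5.5029]
Step 5: x=[5.8489] v=[-6.0410]
Step 6: x=[4.9314] v=[-6.1169]
Step 7: x=[4.0727] v=[-5.7249]
Step 8: x=[3.3385] v=[-4.8950]
Step 9: x=[2.7849] v=[-3.6906]
Step 10: x=[2.4543] v=[-2.2039]
Step 11: x=[2.3720] v=[-0.5486]
Step 12: x=[2.5443] v=[1.1487]
First v>=0 after going negative at step 12, time=1.8000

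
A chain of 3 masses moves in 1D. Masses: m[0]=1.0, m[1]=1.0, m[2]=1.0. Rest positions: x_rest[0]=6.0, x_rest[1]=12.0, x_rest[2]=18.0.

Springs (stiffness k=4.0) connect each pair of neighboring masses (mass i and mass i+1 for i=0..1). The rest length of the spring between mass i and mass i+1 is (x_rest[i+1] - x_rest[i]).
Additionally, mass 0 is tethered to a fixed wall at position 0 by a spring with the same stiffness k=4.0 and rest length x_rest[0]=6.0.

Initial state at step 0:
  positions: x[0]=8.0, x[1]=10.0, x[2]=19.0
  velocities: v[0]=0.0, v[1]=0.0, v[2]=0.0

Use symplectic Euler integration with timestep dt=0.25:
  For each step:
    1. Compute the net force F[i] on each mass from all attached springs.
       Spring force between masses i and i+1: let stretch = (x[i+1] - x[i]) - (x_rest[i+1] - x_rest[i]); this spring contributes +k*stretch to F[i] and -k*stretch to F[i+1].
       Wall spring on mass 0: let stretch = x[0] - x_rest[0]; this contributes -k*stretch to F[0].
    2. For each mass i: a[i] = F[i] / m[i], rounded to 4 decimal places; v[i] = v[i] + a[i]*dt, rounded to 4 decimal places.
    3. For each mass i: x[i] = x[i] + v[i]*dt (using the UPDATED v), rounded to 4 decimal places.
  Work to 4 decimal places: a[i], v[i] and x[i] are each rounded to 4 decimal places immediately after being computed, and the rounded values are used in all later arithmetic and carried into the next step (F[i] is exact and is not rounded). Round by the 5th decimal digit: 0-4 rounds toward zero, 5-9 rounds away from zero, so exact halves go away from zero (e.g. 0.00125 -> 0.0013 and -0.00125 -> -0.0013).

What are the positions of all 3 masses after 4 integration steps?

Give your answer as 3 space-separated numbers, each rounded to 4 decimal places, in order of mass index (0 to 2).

Answer: 4.9102 13.1875 17.6875

Derivation:
Step 0: x=[8.0000 10.0000 19.0000] v=[0.0000 0.0000 0.0000]
Step 1: x=[6.5000 11.7500 18.2500] v=[-6.0000 7.0000 -3.0000]
Step 2: x=[4.6875 13.8125 17.3750] v=[-7.2500 8.2500 -3.5000]
Step 3: x=[3.9844 14.4844 17.1094] v=[-2.8125 2.6875 -1.0625]
Step 4: x=[4.9102 13.1875 17.6875] v=[3.7031 -5.1875 2.3125]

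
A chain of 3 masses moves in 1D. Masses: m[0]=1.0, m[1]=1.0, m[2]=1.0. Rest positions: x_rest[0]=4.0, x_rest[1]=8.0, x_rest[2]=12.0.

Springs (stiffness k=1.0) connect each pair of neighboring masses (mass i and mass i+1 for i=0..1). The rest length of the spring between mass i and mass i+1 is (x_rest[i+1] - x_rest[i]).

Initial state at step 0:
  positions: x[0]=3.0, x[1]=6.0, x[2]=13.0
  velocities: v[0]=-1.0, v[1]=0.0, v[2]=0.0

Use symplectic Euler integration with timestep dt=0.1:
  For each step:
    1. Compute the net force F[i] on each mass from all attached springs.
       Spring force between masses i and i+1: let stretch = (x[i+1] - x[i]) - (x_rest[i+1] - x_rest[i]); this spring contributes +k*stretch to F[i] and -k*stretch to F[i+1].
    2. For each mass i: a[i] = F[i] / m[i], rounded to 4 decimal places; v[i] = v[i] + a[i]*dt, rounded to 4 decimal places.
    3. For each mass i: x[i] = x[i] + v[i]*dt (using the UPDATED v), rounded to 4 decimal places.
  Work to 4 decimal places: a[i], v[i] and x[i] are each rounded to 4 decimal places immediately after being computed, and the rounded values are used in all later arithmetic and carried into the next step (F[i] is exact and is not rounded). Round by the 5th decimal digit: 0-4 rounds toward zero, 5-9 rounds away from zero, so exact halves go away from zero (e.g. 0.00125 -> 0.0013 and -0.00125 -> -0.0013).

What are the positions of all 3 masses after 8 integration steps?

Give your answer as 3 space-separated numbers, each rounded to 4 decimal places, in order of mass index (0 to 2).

Answer: 2.0167 7.1274 12.0561

Derivation:
Step 0: x=[3.0000 6.0000 13.0000] v=[-1.0000 0.0000 0.0000]
Step 1: x=[2.8900 6.0400 12.9700] v=[-1.1000 0.4000 -0.3000]
Step 2: x=[2.7715 6.1178 12.9107] v=[-1.1850 0.7780 -0.5930]
Step 3: x=[2.6465 6.2301 12.8235] v=[-1.2504 1.1227 -0.8723]
Step 4: x=[2.5173 6.3725 12.7103] v=[-1.2920 1.4237 -1.1316]
Step 5: x=[2.3867 6.5397 12.5738] v=[-1.3065 1.6720 -1.3654]
Step 6: x=[2.2576 6.7257 12.4169] v=[-1.2912 1.8601 -1.5688]
Step 7: x=[2.1332 6.9239 12.2431] v=[-1.2444 1.9824 -1.7379]
Step 8: x=[2.0167 7.1274 12.0561] v=[-1.1653 2.0353 -1.8698]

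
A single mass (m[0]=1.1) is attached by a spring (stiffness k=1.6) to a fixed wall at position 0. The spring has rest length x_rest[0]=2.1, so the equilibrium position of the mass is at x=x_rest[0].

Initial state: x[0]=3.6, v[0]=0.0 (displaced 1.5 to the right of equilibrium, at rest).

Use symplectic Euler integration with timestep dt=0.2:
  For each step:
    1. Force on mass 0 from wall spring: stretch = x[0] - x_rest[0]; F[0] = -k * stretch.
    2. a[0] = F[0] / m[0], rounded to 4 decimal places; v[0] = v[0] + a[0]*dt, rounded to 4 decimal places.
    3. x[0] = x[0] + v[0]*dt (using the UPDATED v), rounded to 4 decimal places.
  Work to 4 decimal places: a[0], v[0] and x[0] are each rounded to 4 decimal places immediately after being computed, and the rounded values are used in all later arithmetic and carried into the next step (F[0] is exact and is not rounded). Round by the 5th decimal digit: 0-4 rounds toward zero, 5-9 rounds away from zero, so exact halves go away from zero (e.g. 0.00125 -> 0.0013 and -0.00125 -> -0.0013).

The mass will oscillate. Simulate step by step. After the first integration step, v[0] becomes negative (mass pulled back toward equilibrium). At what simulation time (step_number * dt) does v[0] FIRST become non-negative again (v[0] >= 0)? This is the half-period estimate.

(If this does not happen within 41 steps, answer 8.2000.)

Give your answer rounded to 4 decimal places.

Answer: 2.6000

Derivation:
Step 0: x=[3.6000] v=[0.0000]
Step 1: x=[3.5127] v=[-0.4364]
Step 2: x=[3.3432] v=[-0.8474]
Step 3: x=[3.1014] v=[-1.2091]
Step 4: x=[2.8013] v=[-1.5004]
Step 5: x=[2.4604] v=[-1.7044]
Step 6: x=[2.0986] v=[-1.8092]
Step 7: x=[1.7368] v=[-1.8088]
Step 8: x=[1.3962] v=[-1.7031]
Step 9: x=[1.0965] v=[-1.4984]
Step 10: x=[0.8552] v=[-1.2065]
Step 11: x=[0.6863] v=[-0.8444]
Step 12: x=[0.5997] v=[-0.4331]
Step 13: x=[0.6004] v=[0.0034]
First v>=0 after going negative at step 13, time=2.6000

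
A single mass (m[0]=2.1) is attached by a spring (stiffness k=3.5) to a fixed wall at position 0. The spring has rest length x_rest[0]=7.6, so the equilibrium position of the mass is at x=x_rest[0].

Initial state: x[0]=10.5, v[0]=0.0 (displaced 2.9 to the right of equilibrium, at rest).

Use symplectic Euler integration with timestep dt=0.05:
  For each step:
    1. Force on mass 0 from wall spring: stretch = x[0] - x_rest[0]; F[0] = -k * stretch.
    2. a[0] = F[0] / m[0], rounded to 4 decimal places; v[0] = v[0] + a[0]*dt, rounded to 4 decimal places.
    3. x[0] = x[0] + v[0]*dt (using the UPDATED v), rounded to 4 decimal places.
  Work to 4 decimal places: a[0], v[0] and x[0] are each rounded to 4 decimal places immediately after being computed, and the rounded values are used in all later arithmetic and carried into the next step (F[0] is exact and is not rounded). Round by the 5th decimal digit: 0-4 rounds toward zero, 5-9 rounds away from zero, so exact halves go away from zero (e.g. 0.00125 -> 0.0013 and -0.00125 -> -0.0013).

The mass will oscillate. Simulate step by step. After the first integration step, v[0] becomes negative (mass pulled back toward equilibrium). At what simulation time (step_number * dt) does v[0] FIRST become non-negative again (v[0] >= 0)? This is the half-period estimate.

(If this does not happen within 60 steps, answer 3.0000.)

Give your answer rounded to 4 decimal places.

Step 0: x=[10.5000] v=[0.0000]
Step 1: x=[10.4879] v=[-0.2417]
Step 2: x=[10.4638] v=[-0.4824]
Step 3: x=[10.4277] v=[-0.7211]
Step 4: x=[10.3799] v=[-0.9567]
Step 5: x=[10.3205] v=[-1.1884]
Step 6: x=[10.2497] v=[-1.4151]
Step 7: x=[10.1679] v=[-1.6359]
Step 8: x=[10.0754] v=[-1.8499]
Step 9: x=[9.9726] v=[-2.0562]
Step 10: x=[9.8599] v=[-2.2539]
Step 11: x=[9.7378] v=[-2.4422]
Step 12: x=[9.6068] v=[-2.6204]
Step 13: x=[9.4674] v=[-2.7876]
Step 14: x=[9.3202] v=[-2.9432]
Step 15: x=[9.1659] v=[-3.0866]
Step 16: x=[9.0050] v=[-3.2171]
Step 17: x=[8.8383] v=[-3.3342]
Step 18: x=[8.6664] v=[-3.4374]
Step 19: x=[8.4901] v=[-3.5263]
Step 20: x=[8.3101] v=[-3.6005]
Step 21: x=[8.1271] v=[-3.6597]
Step 22: x=[7.9419] v=[-3.7036]
Step 23: x=[7.7553] v=[-3.7321]
Step 24: x=[7.5681] v=[-3.7450]
Step 25: x=[7.3810] v=[-3.7423]
Step 26: x=[7.1948] v=[-3.7241]
Step 27: x=[7.0103] v=[-3.6903]
Step 28: x=[6.8282] v=[-3.6412]
Step 29: x=[6.6494] v=[-3.5769]
Step 30: x=[6.4745] v=[-3.4977]
Step 31: x=[6.3043] v=[-3.4039]
Step 32: x=[6.1395] v=[-3.2959]
Step 33: x=[5.9808] v=[-3.1742]
Step 34: x=[5.8288] v=[-3.0393]
Step 35: x=[5.6842] v=[-2.8917]
Step 36: x=[5.5476] v=[-2.7321]
Step 37: x=[5.4195] v=[-2.5611]
Step 38: x=[5.3005] v=[-2.3794]
Step 39: x=[5.1911] v=[-2.1878]
Step 40: x=[5.0917] v=[-1.9871]
Step 41: x=[5.0028] v=[-1.7781]
Step 42: x=[4.9247] v=[-1.5617]
Step 43: x=[4.8578] v=[-1.3388]
Step 44: x=[4.8023] v=[-1.1103]
Step 45: x=[4.7584] v=[-0.8772]
Step 46: x=[4.7264] v=[-0.6404]
Step 47: x=[4.7064] v=[-0.4009]
Step 48: x=[4.6984] v=[-0.1598]
Step 49: x=[4.7025] v=[0.0820]
First v>=0 after going negative at step 49, time=2.4500

Answer: 2.4500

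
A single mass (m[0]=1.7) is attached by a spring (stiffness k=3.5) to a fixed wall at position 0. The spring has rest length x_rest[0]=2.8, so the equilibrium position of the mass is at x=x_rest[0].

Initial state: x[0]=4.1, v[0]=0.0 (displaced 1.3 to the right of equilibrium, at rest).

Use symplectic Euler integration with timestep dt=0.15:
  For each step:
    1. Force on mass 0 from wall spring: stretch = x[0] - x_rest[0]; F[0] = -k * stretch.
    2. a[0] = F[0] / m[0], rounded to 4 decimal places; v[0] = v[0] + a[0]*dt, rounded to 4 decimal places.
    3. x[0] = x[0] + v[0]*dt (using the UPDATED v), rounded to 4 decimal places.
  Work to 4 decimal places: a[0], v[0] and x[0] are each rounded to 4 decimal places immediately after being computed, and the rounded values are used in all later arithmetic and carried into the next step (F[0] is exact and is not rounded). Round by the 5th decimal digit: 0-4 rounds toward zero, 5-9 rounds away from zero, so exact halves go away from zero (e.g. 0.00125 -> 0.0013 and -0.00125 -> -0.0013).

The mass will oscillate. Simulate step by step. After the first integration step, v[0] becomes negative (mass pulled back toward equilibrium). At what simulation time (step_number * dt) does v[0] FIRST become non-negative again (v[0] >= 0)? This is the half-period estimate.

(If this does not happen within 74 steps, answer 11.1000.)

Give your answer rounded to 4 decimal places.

Answer: 2.2500

Derivation:
Step 0: x=[4.1000] v=[0.0000]
Step 1: x=[4.0398] v=[-0.4015]
Step 2: x=[3.9221] v=[-0.7844]
Step 3: x=[3.7525] v=[-1.1309]
Step 4: x=[3.5387] v=[-1.4251]
Step 5: x=[3.2907] v=[-1.6532]
Step 6: x=[3.0200] v=[-1.8047]
Step 7: x=[2.7391] v=[-1.8726]
Step 8: x=[2.4610] v=[-1.8538]
Step 9: x=[2.1986] v=[-1.7491]
Step 10: x=[1.9641] v=[-1.5634]
Step 11: x=[1.7683] v=[-1.3053]
Step 12: x=[1.6203] v=[-0.9867]
Step 13: x=[1.5269] v=[-0.6224]
Step 14: x=[1.4925] v=[-0.2292]
Step 15: x=[1.5187] v=[0.1746]
First v>=0 after going negative at step 15, time=2.2500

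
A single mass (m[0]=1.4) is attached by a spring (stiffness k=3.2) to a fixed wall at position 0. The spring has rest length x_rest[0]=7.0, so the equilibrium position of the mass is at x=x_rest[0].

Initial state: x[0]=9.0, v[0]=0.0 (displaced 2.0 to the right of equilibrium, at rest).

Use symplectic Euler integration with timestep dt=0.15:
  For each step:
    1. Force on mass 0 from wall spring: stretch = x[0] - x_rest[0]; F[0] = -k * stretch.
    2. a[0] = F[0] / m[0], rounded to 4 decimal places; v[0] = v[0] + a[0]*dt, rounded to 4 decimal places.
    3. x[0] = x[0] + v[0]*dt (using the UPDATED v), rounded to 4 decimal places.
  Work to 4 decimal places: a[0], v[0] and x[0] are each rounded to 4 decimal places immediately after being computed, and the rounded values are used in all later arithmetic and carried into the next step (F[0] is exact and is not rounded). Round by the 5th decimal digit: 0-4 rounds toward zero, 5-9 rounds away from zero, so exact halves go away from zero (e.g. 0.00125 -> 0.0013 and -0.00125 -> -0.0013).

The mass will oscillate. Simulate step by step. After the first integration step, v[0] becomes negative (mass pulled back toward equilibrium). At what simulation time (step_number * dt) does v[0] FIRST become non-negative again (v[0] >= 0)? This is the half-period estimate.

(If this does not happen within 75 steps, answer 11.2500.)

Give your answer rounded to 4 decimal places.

Answer: 2.1000

Derivation:
Step 0: x=[9.0000] v=[0.0000]
Step 1: x=[8.8971] v=[-0.6857]
Step 2: x=[8.6967] v=[-1.3361]
Step 3: x=[8.4090] v=[-1.9178]
Step 4: x=[8.0489] v=[-2.4009]
Step 5: x=[7.6348] v=[-2.7605]
Step 6: x=[7.1881] v=[-2.9782]
Step 7: x=[6.7317] v=[-3.0427]
Step 8: x=[6.2891] v=[-2.9507]
Step 9: x=[5.8831] v=[-2.7070]
Step 10: x=[5.5345] v=[-2.3241]
Step 11: x=[5.2613] v=[-1.8216]
Step 12: x=[5.0775] v=[-1.2255]
Step 13: x=[4.9925] v=[-0.5664]
Step 14: x=[5.0108] v=[0.1219]
First v>=0 after going negative at step 14, time=2.1000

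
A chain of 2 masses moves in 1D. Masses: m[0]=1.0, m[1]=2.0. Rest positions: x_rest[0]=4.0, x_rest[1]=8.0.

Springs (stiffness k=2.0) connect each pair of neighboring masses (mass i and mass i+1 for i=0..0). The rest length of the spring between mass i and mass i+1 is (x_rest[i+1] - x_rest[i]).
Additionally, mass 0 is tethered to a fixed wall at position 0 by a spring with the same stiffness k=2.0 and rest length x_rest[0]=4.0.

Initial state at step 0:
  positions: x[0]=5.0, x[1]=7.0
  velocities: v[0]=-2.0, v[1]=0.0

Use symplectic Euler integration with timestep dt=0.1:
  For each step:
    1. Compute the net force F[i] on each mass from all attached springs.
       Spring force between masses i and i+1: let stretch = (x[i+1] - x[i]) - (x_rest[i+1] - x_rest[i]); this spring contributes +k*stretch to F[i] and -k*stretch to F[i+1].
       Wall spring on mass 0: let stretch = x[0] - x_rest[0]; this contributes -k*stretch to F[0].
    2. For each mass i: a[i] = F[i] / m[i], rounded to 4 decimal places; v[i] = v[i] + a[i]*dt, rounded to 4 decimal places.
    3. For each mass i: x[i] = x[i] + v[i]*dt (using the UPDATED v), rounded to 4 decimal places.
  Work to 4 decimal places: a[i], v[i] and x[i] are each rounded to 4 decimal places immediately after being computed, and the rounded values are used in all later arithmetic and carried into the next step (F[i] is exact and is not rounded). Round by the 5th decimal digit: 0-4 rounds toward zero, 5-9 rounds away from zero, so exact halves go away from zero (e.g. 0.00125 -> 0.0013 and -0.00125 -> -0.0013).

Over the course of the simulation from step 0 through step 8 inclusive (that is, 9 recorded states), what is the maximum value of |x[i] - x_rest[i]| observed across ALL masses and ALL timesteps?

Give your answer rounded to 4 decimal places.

Answer: 1.6417

Derivation:
Step 0: x=[5.0000 7.0000] v=[-2.0000 0.0000]
Step 1: x=[4.7400 7.0200] v=[-2.6000 0.2000]
Step 2: x=[4.4308 7.0572] v=[-3.0920 0.3720]
Step 3: x=[4.0855 7.1081] v=[-3.4529 0.5094]
Step 4: x=[3.7190 7.1688] v=[-3.6655 0.6071]
Step 5: x=[3.3471 7.2350] v=[-3.7193 0.6621]
Step 6: x=[2.9860 7.3023] v=[-3.6111 0.6733]
Step 7: x=[2.6515 7.3665] v=[-3.3450 0.6417]
Step 8: x=[2.3583 7.4235] v=[-2.9323 0.5702]
Max displacement = 1.6417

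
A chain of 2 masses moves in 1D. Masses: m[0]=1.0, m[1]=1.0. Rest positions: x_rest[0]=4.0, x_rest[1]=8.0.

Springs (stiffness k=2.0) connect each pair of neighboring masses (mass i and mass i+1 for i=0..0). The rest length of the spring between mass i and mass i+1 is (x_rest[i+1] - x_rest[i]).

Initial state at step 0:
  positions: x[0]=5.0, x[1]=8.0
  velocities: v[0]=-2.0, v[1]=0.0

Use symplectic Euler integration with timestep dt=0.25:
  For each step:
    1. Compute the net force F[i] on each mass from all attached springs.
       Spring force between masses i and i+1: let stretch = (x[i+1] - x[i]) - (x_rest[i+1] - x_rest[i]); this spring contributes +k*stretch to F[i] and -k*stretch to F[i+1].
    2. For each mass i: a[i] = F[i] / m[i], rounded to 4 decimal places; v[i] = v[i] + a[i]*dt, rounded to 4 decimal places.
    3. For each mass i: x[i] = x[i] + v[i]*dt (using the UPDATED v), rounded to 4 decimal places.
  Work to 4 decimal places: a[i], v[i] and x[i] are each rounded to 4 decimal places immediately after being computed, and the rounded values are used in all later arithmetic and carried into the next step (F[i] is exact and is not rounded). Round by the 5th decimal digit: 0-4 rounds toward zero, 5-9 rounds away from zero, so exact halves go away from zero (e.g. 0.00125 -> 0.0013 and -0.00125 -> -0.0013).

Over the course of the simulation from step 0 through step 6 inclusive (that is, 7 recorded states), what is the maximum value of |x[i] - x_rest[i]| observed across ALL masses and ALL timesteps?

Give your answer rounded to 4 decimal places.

Step 0: x=[5.0000 8.0000] v=[-2.0000 0.0000]
Step 1: x=[4.3750 8.1250] v=[-2.5000 0.5000]
Step 2: x=[3.7188 8.2813] v=[-2.6250 0.6250]
Step 3: x=[3.1329 8.3673] v=[-2.3438 0.3438]
Step 4: x=[2.7013 8.2990] v=[-1.7266 -0.2734]
Step 5: x=[2.4694 8.0309] v=[-0.9278 -1.0723]
Step 6: x=[2.4326 7.5676] v=[-0.1471 -1.8531]
Max displacement = 1.5674

Answer: 1.5674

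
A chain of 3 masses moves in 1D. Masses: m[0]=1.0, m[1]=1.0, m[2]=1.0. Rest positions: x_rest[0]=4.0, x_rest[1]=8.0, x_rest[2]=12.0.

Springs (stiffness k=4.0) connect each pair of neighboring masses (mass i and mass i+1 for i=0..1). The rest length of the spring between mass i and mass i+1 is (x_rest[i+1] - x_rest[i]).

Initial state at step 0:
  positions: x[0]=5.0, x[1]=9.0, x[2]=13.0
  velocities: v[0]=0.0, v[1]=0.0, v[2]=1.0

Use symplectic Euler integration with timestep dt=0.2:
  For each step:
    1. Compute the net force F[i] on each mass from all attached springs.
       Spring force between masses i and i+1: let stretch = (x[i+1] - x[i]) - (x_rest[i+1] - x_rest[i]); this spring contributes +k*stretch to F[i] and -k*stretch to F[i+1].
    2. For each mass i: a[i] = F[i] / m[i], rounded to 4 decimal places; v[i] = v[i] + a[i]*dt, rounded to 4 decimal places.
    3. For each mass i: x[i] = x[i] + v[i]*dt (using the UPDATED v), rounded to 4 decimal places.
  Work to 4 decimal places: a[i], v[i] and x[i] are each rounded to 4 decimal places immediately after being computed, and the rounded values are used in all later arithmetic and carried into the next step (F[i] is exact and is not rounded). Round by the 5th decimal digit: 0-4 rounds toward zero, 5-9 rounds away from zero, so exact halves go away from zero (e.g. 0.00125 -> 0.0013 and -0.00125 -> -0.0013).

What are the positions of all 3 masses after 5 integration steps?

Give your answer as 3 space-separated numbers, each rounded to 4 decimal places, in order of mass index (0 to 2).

Step 0: x=[5.0000 9.0000 13.0000] v=[0.0000 0.0000 1.0000]
Step 1: x=[5.0000 9.0000 13.2000] v=[0.0000 0.0000 1.0000]
Step 2: x=[5.0000 9.0320 13.3680] v=[0.0000 0.1600 0.8400]
Step 3: x=[5.0051 9.1126 13.4822] v=[0.0256 0.4032 0.5712]
Step 4: x=[5.0274 9.2352 13.5373] v=[0.1116 0.6129 0.2755]
Step 5: x=[5.0830 9.3729 13.5441] v=[0.2778 0.6883 0.0338]

Answer: 5.0830 9.3729 13.5441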